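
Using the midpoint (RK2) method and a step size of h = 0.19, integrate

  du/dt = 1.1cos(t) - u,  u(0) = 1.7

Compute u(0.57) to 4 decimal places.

1.4116

Midpoint: k1 = f(t_n, u_n); k2 = f(t_n + h/2, u_n + (h/2)·k1); u_{n+1} = u_n + h·k2.
t=0.000000, u=1.700000:
  k1 = f(0.000000, 1.700000) = -0.600000
  k2 = f(0.095000, 1.643000) = -0.547960
  u ← 1.700000 + 0.19·(-0.547960) = 1.595888
t=0.190000, u=1.595888:
  k1 = f(0.190000, 1.595888) = -0.515683
  k2 = f(0.285000, 1.546898) = -0.491270
  u ← 1.595888 + 0.19·(-0.491270) = 1.502546
t=0.380000, u=1.502546:
  k1 = f(0.380000, 1.502546) = -0.481015
  k2 = f(0.475000, 1.456850) = -0.478628
  u ← 1.502546 + 0.19·(-0.478628) = 1.411607
u(0.57) ≈ 1.4116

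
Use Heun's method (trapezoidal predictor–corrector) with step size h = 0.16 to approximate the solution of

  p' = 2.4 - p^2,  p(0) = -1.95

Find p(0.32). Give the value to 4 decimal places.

Heun: k1 = f(x_n, p_n); k2 = f(x_n + h, p_n + h·k1); p_{n+1} = p_n + (h/2)·(k1 + k2).
x=0.000000, p=-1.950000:
  k1 = f(0.000000, -1.950000) = -1.402500
  k2 = f(0.160000, -2.174400) = -2.328015
  p ← -1.950000 + (0.16/2)·(-1.402500 + (-2.328015)) = -2.248441
x=0.160000, p=-2.248441:
  k1 = f(0.160000, -2.248441) = -2.655488
  k2 = f(0.320000, -2.673319) = -4.746636
  p ← -2.248441 + (0.16/2)·(-2.655488 + (-4.746636)) = -2.840611
p(0.32) ≈ -2.8406

-2.8406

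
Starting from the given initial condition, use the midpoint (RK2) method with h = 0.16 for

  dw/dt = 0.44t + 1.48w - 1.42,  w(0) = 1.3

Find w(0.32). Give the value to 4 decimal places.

Midpoint: k1 = f(t_n, w_n); k2 = f(t_n + h/2, w_n + (h/2)·k1); w_{n+1} = w_n + h·k2.
t=0.000000, w=1.300000:
  k1 = f(0.000000, 1.300000) = 0.504000
  k2 = f(0.080000, 1.340320) = 0.598874
  w ← 1.300000 + 0.16·0.598874 = 1.395820
t=0.160000, w=1.395820:
  k1 = f(0.160000, 1.395820) = 0.716213
  k2 = f(0.240000, 1.453117) = 0.836213
  w ← 1.395820 + 0.16·0.836213 = 1.529614
w(0.32) ≈ 1.5296

1.5296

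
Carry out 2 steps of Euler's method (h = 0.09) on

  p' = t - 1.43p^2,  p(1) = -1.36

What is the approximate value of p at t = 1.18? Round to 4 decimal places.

Euler: p_{n+1} = p_n + h·f(t_n, p_n).
t=1.000000, p=-1.360000: f=-1.644928 → p ← -1.360000 + 0.09·(-1.644928) = -1.508044
t=1.090000, p=-1.508044: f=-2.162099 → p ← -1.508044 + 0.09·(-2.162099) = -1.702632
p(1.18) ≈ -1.7026

-1.7026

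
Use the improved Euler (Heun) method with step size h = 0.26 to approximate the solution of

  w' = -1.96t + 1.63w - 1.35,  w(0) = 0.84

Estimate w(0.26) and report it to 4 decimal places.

0.7798

Heun: k1 = f(t_n, w_n); k2 = f(t_n + h, w_n + h·k1); w_{n+1} = w_n + (h/2)·(k1 + k2).
t=0.000000, w=0.840000:
  k1 = f(0.000000, 0.840000) = 0.019200
  k2 = f(0.260000, 0.844992) = -0.482263
  w ← 0.840000 + (0.26/2)·(0.019200 + (-0.482263)) = 0.779802
w(0.26) ≈ 0.7798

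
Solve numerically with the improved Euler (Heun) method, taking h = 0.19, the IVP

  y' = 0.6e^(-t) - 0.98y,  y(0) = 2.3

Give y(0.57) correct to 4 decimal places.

Heun: k1 = f(t_n, y_n); k2 = f(t_n + h, y_n + h·k1); y_{n+1} = y_n + (h/2)·(k1 + k2).
t=0.000000, y=2.300000:
  k1 = f(0.000000, 2.300000) = -1.654000
  k2 = f(0.190000, 1.985740) = -1.449850
  y ← 2.300000 + (0.19/2)·(-1.654000 + (-1.449850)) = 2.005134
t=0.190000, y=2.005134:
  k1 = f(0.190000, 2.005134) = -1.468856
  k2 = f(0.380000, 1.726052) = -1.281214
  y ← 2.005134 + (0.19/2)·(-1.468856 + (-1.281214)) = 1.743878
t=0.380000, y=1.743878:
  k1 = f(0.380000, 1.743878) = -1.298683
  k2 = f(0.570000, 1.497128) = -1.127870
  y ← 1.743878 + (0.19/2)·(-1.298683 + (-1.127870)) = 1.513355
y(0.57) ≈ 1.5134

1.5134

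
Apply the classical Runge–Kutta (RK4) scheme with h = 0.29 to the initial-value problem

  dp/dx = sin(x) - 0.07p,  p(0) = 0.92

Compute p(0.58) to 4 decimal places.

RK4: k1 = f(x_n, p_n); k2 = f(x_n + h/2, p_n + (h/2)·k1); k3 = f(x_n + h/2, p_n + (h/2)·k2); k4 = f(x_n + h, p_n + h·k3); p_{n+1} = p_n + (h/6)·(k1 + 2k2 + 2k3 + k4).
x=0.000000, p=0.920000:
  k1 = f(0.000000, 0.920000) = -0.064400
  k2 = f(0.145000, 0.910662) = 0.080746
  k3 = f(0.145000, 0.931708) = 0.079273
  k4 = f(0.290000, 0.942989) = 0.219943
  p ← 0.920000 + (0.29/6)·(k1 + 2k2 + 2k3 + k4) = 0.942986
x=0.290000, p=0.942986:
  k1 = f(0.290000, 0.942986) = 0.219943
  k2 = f(0.435000, 0.974878) = 0.353169
  k3 = f(0.435000, 0.994196) = 0.351817
  k4 = f(0.580000, 1.045013) = 0.474873
  p ← 0.942986 + (0.29/6)·(k1 + 2k2 + 2k3 + k4) = 1.044718
p(0.58) ≈ 1.0447

1.0447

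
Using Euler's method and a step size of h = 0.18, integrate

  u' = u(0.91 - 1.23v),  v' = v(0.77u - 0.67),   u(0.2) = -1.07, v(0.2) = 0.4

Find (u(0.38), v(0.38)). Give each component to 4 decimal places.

-1.1505, 0.2924

Euler on (u,v): u_{n+1} = u_n + h·u', v_{n+1} = v_n + h·v'.
0.200000: (-1.070000, 0.400000); f=(-0.447260, -0.597560) → (-1.150507, 0.292439)
(u(0.38), v(0.38)) ≈ (-1.1505, 0.2924)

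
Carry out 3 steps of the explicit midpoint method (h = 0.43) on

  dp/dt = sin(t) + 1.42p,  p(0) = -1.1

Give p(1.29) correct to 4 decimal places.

-5.0465

Midpoint: k1 = f(t_n, p_n); k2 = f(t_n + h/2, p_n + (h/2)·k1); p_{n+1} = p_n + h·k2.
t=0.000000, p=-1.100000:
  k1 = f(0.000000, -1.100000) = -1.562000
  k2 = f(0.215000, -1.435830) = -1.825531
  p ← -1.100000 + 0.43·(-1.825531) = -1.884978
t=0.430000, p=-1.884978:
  k1 = f(0.430000, -1.884978) = -2.259799
  k2 = f(0.645000, -2.370835) = -2.765387
  p ← -1.884978 + 0.43·(-2.765387) = -3.074095
t=0.860000, p=-3.074095:
  k1 = f(0.860000, -3.074095) = -3.607372
  k2 = f(1.075000, -3.849680) = -4.586955
  p ← -3.074095 + 0.43·(-4.586955) = -5.046486
p(1.29) ≈ -5.0465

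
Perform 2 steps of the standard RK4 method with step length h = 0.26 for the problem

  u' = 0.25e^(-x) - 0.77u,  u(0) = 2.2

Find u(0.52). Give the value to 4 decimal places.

1.5562

RK4: k1 = f(x_n, u_n); k2 = f(x_n + h/2, u_n + (h/2)·k1); k3 = f(x_n + h/2, u_n + (h/2)·k2); k4 = f(x_n + h, u_n + h·k3); u_{n+1} = u_n + (h/6)·(k1 + 2k2 + 2k3 + k4).
x=0.000000, u=2.200000:
  k1 = f(0.000000, 2.200000) = -1.444000
  k2 = f(0.130000, 2.012280) = -1.329932
  k3 = f(0.130000, 2.027109) = -1.341350
  k4 = f(0.260000, 1.851249) = -1.232699
  u ← 2.200000 + (0.26/6)·(k1 + 2k2 + 2k3 + k4) = 1.852499
x=0.260000, u=1.852499:
  k1 = f(0.260000, 1.852499) = -1.233661
  k2 = f(0.390000, 1.692123) = -1.133670
  k3 = f(0.390000, 1.705122) = -1.143679
  k4 = f(0.520000, 1.555142) = -1.048829
  u ← 1.852499 + (0.26/6)·(k1 + 2k2 + 2k3 + k4) = 1.556220
u(0.52) ≈ 1.5562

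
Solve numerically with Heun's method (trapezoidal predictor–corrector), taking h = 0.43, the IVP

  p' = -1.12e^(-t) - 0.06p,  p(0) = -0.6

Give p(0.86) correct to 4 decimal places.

Heun: k1 = f(t_n, p_n); k2 = f(t_n + h, p_n + h·k1); p_{n+1} = p_n + (h/2)·(k1 + k2).
t=0.000000, p=-0.600000:
  k1 = f(0.000000, -0.600000) = -1.084000
  k2 = f(0.430000, -1.066120) = -0.664603
  p ← -0.600000 + (0.43/2)·(-1.084000 + (-0.664603)) = -0.975950
t=0.430000, p=-0.975950:
  k1 = f(0.430000, -0.975950) = -0.670013
  k2 = f(0.860000, -1.264055) = -0.398098
  p ← -0.975950 + (0.43/2)·(-0.670013 + (-0.398098)) = -1.205594
p(0.86) ≈ -1.2056

-1.2056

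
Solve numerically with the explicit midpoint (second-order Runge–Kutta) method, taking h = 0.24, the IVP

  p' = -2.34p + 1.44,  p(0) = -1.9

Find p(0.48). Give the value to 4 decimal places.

-0.2784

Midpoint: k1 = f(x_n, p_n); k2 = f(x_n + h/2, p_n + (h/2)·k1); p_{n+1} = p_n + h·k2.
x=0.000000, p=-1.900000:
  k1 = f(0.000000, -1.900000) = 5.886000
  k2 = f(0.120000, -1.193680) = 4.233211
  p ← -1.900000 + 0.24·4.233211 = -0.884029
x=0.240000, p=-0.884029:
  k1 = f(0.240000, -0.884029) = 3.508629
  k2 = f(0.360000, -0.462994) = 2.523406
  p ← -0.884029 + 0.24·2.523406 = -0.278412
p(0.48) ≈ -0.2784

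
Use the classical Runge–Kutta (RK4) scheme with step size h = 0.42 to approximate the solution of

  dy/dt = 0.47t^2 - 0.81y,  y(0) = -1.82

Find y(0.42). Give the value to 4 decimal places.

RK4: k1 = f(t_n, y_n); k2 = f(t_n + h/2, y_n + (h/2)·k1); k3 = f(t_n + h/2, y_n + (h/2)·k2); k4 = f(t_n + h, y_n + h·k3); y_{n+1} = y_n + (h/6)·(k1 + 2k2 + 2k3 + k4).
t=0.000000, y=-1.820000:
  k1 = f(0.000000, -1.820000) = 1.474200
  k2 = f(0.210000, -1.510418) = 1.244166
  k3 = f(0.210000, -1.558725) = 1.283294
  k4 = f(0.420000, -1.281016) = 1.120531
  y ← -1.820000 + (0.42/6)·(k1 + 2k2 + 2k3 + k4) = -1.284524
y(0.42) ≈ -1.2845

-1.2845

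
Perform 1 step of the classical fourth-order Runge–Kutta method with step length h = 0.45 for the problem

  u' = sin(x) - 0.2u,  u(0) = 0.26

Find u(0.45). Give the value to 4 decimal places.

0.3342

RK4: k1 = f(x_n, u_n); k2 = f(x_n + h/2, u_n + (h/2)·k1); k3 = f(x_n + h/2, u_n + (h/2)·k2); k4 = f(x_n + h, u_n + h·k3); u_{n+1} = u_n + (h/6)·(k1 + 2k2 + 2k3 + k4).
x=0.000000, u=0.260000:
  k1 = f(0.000000, 0.260000) = -0.052000
  k2 = f(0.225000, 0.248300) = 0.173446
  k3 = f(0.225000, 0.299025) = 0.163301
  k4 = f(0.450000, 0.333486) = 0.368268
  u ← 0.260000 + (0.45/6)·(k1 + 2k2 + 2k3 + k4) = 0.334232
u(0.45) ≈ 0.3342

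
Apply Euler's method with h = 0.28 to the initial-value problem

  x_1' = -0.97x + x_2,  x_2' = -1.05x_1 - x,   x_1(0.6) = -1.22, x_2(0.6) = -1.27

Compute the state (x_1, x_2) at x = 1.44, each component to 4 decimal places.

-2.8229, -0.4691

Euler on (x_1,x_2): x_1_{n+1} = x_1_n + h·x_1', x_2_{n+1} = x_2_n + h·x_2'.
0.600000: (-1.220000, -1.270000); f=(-1.852000, 0.681000) → (-1.738560, -1.079320)
0.880000: (-1.738560, -1.079320); f=(-1.932920, 0.945488) → (-2.279778, -0.814583)
1.160000: (-2.279778, -0.814583); f=(-1.939783, 1.233766) → (-2.822917, -0.469129)
(x_1(1.44), x_2(1.44)) ≈ (-2.8229, -0.4691)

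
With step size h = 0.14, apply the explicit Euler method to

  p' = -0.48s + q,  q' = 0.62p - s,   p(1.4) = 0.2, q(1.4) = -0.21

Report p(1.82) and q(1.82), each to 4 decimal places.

Euler on (p,q): p_{n+1} = p_n + h·p', q_{n+1} = q_n + h·q'.
1.400000: (0.200000, -0.210000); f=(-0.882000, -1.276000) → (0.076520, -0.388640)
1.540000: (0.076520, -0.388640); f=(-1.127840, -1.492558) → (-0.081378, -0.597598)
1.680000: (-0.081378, -0.597598); f=(-1.403998, -1.730454) → (-0.277937, -0.839862)
(p(1.82), q(1.82)) ≈ (-0.2779, -0.8399)

-0.2779, -0.8399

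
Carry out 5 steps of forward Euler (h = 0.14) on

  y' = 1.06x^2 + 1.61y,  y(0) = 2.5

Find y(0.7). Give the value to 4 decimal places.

Euler: y_{n+1} = y_n + h·f(x_n, y_n).
x=0.000000, y=2.500000: f=4.025000 → y ← 2.500000 + 0.14·4.025000 = 3.063500
x=0.140000, y=3.063500: f=4.953011 → y ← 3.063500 + 0.14·4.953011 = 3.756922
x=0.280000, y=3.756922: f=6.131748 → y ← 3.756922 + 0.14·6.131748 = 4.615366
x=0.420000, y=4.615366: f=7.617724 → y ← 4.615366 + 0.14·7.617724 = 5.681848
x=0.560000, y=5.681848: f=9.480191 → y ← 5.681848 + 0.14·9.480191 = 7.009074
y(0.7) ≈ 7.0091

7.0091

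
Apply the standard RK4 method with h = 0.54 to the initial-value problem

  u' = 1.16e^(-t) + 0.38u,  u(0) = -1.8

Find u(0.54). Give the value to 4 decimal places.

RK4: k1 = f(t_n, u_n); k2 = f(t_n + h/2, u_n + (h/2)·k1); k3 = f(t_n + h/2, u_n + (h/2)·k2); k4 = f(t_n + h, u_n + h·k3); u_{n+1} = u_n + (h/6)·(k1 + 2k2 + 2k3 + k4).
t=0.000000, u=-1.800000:
  k1 = f(0.000000, -1.800000) = 0.476000
  k2 = f(0.270000, -1.671480) = 0.250358
  k3 = f(0.270000, -1.732403) = 0.227207
  k4 = f(0.540000, -1.677308) = 0.038611
  u ← -1.800000 + (0.54/6)·(k1 + 2k2 + 2k3 + k4) = -1.667723
u(0.54) ≈ -1.6677

-1.6677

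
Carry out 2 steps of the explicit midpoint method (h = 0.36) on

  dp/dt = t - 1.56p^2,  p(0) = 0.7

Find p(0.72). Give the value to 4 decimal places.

Midpoint: k1 = f(t_n, p_n); k2 = f(t_n + h/2, p_n + (h/2)·k1); p_{n+1} = p_n + h·k2.
t=0.000000, p=0.700000:
  k1 = f(0.000000, 0.700000) = -0.764400
  k2 = f(0.180000, 0.562408) = -0.313432
  p ← 0.700000 + 0.36·(-0.313432) = 0.587164
t=0.360000, p=0.587164:
  k1 = f(0.360000, 0.587164) = -0.177829
  k2 = f(0.540000, 0.555155) = 0.059212
  p ← 0.587164 + 0.36·0.059212 = 0.608481
p(0.72) ≈ 0.6085

0.6085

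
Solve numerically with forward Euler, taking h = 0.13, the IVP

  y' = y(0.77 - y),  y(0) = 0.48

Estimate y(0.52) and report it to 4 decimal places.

Euler: y_{n+1} = y_n + h·f(t_n, y_n).
t=0.000000, y=0.480000: f=0.139200 → y ← 0.480000 + 0.13·0.139200 = 0.498096
t=0.130000, y=0.498096: f=0.135434 → y ← 0.498096 + 0.13·0.135434 = 0.515702
t=0.260000, y=0.515702: f=0.131142 → y ← 0.515702 + 0.13·0.131142 = 0.532751
t=0.390000, y=0.532751: f=0.126395 → y ← 0.532751 + 0.13·0.126395 = 0.549182
y(0.52) ≈ 0.5492

0.5492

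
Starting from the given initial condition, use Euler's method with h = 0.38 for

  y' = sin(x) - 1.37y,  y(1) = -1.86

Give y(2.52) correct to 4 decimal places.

0.5217

Euler: y_{n+1} = y_n + h·f(x_n, y_n).
x=1.000000, y=-1.860000: f=3.389671 → y ← -1.860000 + 0.38·3.389671 = -0.571925
x=1.380000, y=-0.571925: f=1.765391 → y ← -0.571925 + 0.38·1.765391 = 0.098923
x=1.760000, y=0.098923: f=0.846629 → y ← 0.098923 + 0.38·0.846629 = 0.420643
x=2.140000, y=0.420643: f=0.266050 → y ← 0.420643 + 0.38·0.266050 = 0.521742
y(2.52) ≈ 0.5217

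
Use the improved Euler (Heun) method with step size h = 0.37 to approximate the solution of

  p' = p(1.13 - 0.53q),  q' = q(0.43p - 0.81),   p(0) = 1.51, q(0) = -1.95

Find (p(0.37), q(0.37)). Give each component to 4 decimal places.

3.1716, -2.0139

Heun on (p,q): k1 = f(t_n, state_n); k2 = f(t_n + h, state_n + h·k1); state_{n+1} = state_n + (h/2)·(k1 + k2).
0.000000: (1.510000, -1.950000)
  k1 = (3.266885, 0.313365)
  predictor → (2.718747, -1.834055)
  k2 = (5.714941, -0.658538)
  → (3.171638, -2.013857)
(p(0.37), q(0.37)) ≈ (3.1716, -2.0139)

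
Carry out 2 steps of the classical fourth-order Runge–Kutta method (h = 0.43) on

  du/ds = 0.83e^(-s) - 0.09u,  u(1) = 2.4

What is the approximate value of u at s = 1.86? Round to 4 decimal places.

2.3898

RK4: k1 = f(s_n, u_n); k2 = f(s_n + h/2, u_n + (h/2)·k1); k3 = f(s_n + h/2, u_n + (h/2)·k2); k4 = f(s_n + h, u_n + h·k3); u_{n+1} = u_n + (h/6)·(k1 + 2k2 + 2k3 + k4).
s=1.000000, u=2.400000:
  k1 = f(1.000000, 2.400000) = 0.089340
  k2 = f(1.215000, 2.419208) = 0.028541
  k3 = f(1.215000, 2.406136) = 0.029717
  k4 = f(1.430000, 2.412778) = -0.018524
  u ← 2.400000 + (0.43/6)·(k1 + 2k2 + 2k3 + k4) = 2.413425
s=1.430000, u=2.413425:
  k1 = f(1.430000, 2.413425) = -0.018582
  k2 = f(1.645000, 2.409430) = -0.056648
  k3 = f(1.645000, 2.401246) = -0.055912
  k4 = f(1.860000, 2.389383) = -0.085836
  u ← 2.413425 + (0.43/6)·(k1 + 2k2 + 2k3 + k4) = 2.389809
u(1.86) ≈ 2.3898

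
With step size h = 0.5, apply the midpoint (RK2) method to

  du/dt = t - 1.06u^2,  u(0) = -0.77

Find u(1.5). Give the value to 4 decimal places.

Midpoint: k1 = f(t_n, u_n); k2 = f(t_n + h/2, u_n + (h/2)·k1); u_{n+1} = u_n + h·k2.
t=0.000000, u=-0.770000:
  k1 = f(0.000000, -0.770000) = -0.628474
  k2 = f(0.250000, -0.927119) = -0.661122
  u ← -0.770000 + 0.5·(-0.661122) = -1.100561
t=0.500000, u=-1.100561:
  k1 = f(0.500000, -1.100561) = -0.783908
  k2 = f(0.750000, -1.296538) = -1.031871
  u ← -1.100561 + 0.5·(-1.031871) = -1.616496
t=1.000000, u=-1.616496:
  k1 = f(1.000000, -1.616496) = -1.769844
  k2 = f(1.250000, -2.058957) = -3.243664
  u ← -1.616496 + 0.5·(-3.243664) = -3.238328
u(1.5) ≈ -3.2383

-3.2383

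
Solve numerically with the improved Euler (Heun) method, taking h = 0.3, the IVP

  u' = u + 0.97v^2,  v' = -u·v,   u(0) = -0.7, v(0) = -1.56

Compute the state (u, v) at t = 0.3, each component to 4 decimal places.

Heun on (u,v): k1 = f(t_n, state_n); k2 = f(t_n + h, state_n + h·k1); state_{n+1} = state_n + (h/2)·(k1 + k2).
0.000000: (-0.700000, -1.560000)
  k1 = (1.660592, -1.092000)
  predictor → (-0.201822, -1.887600)
  k2 = (3.254320, -0.380960)
  → (0.037237, -1.780944)
(u(0.3), v(0.3)) ≈ (0.0372, -1.7809)

0.0372, -1.7809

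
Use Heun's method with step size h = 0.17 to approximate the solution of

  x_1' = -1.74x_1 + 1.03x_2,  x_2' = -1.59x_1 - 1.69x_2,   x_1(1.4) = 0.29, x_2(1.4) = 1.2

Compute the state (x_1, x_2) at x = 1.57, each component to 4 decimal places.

Heun on (x_1,x_2): k1 = f(x_n, state_n); k2 = f(x_n + h, state_n + h·k1); state_{n+1} = state_n + (h/2)·(k1 + k2).
1.400000: (0.290000, 1.200000)
  k1 = (0.731400, -2.489100)
  predictor → (0.414338, 0.776853)
  k2 = (0.079210, -1.971679)
  → (0.358902, 0.820834)
(x_1(1.57), x_2(1.57)) ≈ (0.3589, 0.8208)

0.3589, 0.8208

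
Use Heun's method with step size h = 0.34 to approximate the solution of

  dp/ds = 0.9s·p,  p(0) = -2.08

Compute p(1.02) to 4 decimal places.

-3.3004

Heun: k1 = f(s_n, p_n); k2 = f(s_n + h, p_n + h·k1); p_{n+1} = p_n + (h/2)·(k1 + k2).
s=0.000000, p=-2.080000:
  k1 = f(0.000000, -2.080000) = 0.000000
  k2 = f(0.340000, -2.080000) = -0.636480
  p ← -2.080000 + (0.34/2)·(0.000000 + (-0.636480)) = -2.188202
s=0.340000, p=-2.188202:
  k1 = f(0.340000, -2.188202) = -0.669590
  k2 = f(0.680000, -2.415862) = -1.478508
  p ← -2.188202 + (0.34/2)·(-0.669590 + (-1.478508)) = -2.553378
s=0.680000, p=-2.553378:
  k1 = f(0.680000, -2.553378) = -1.562667
  k2 = f(1.020000, -3.084685) = -2.831741
  p ← -2.553378 + (0.34/2)·(-1.562667 + (-2.831741)) = -3.300428
p(1.02) ≈ -3.3004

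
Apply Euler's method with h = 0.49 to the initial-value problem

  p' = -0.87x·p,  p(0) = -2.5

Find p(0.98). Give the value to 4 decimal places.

-1.9778

Euler: p_{n+1} = p_n + h·f(x_n, p_n).
x=0.000000, p=-2.500000: f=0.000000 → p ← -2.500000 + 0.49·0.000000 = -2.500000
x=0.490000, p=-2.500000: f=1.065750 → p ← -2.500000 + 0.49·1.065750 = -1.977782
p(0.98) ≈ -1.9778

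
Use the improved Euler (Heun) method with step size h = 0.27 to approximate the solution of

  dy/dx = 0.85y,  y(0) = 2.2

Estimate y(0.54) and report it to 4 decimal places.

3.4697

Heun: k1 = f(x_n, y_n); k2 = f(x_n + h, y_n + h·k1); y_{n+1} = y_n + (h/2)·(k1 + k2).
x=0.000000, y=2.200000:
  k1 = f(0.000000, 2.200000) = 1.870000
  k2 = f(0.270000, 2.704900) = 2.299165
  y ← 2.200000 + (0.27/2)·(1.870000 + 2.299165) = 2.762837
x=0.270000, y=2.762837:
  k1 = f(0.270000, 2.762837) = 2.348412
  k2 = f(0.540000, 3.396908) = 2.887372
  y ← 2.762837 + (0.27/2)·(2.348412 + 2.887372) = 3.469668
y(0.54) ≈ 3.4697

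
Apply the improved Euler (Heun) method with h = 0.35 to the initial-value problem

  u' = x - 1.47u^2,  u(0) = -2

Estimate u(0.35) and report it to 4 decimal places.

Heun: k1 = f(x_n, u_n); k2 = f(x_n + h, u_n + h·k1); u_{n+1} = u_n + (h/2)·(k1 + k2).
x=0.000000, u=-2.000000:
  k1 = f(0.000000, -2.000000) = -5.880000
  k2 = f(0.350000, -4.058000) = -23.857025
  u ← -2.000000 + (0.35/2)·(-5.880000 + (-23.857025)) = -7.203979
u(0.35) ≈ -7.2040

-7.2040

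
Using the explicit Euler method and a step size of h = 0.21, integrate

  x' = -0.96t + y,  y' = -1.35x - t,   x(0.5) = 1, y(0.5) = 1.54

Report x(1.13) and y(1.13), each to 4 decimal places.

Euler on (x,y): x_{n+1} = x_n + h·x', y_{n+1} = y_n + h·y'.
0.500000: (1.000000, 1.540000); f=(1.060000, -1.850000) → (1.222600, 1.151500)
0.710000: (1.222600, 1.151500); f=(0.469900, -2.360510) → (1.321279, 0.655793)
0.920000: (1.321279, 0.655793); f=(-0.227407, -2.703727) → (1.273524, 0.088010)
(x(1.13), y(1.13)) ≈ (1.2735, 0.0880)

1.2735, 0.0880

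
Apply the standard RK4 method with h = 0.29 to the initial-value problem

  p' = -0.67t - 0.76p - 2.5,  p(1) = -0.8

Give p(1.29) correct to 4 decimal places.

RK4: k1 = f(t_n, p_n); k2 = f(t_n + h/2, p_n + (h/2)·k1); k3 = f(t_n + h/2, p_n + (h/2)·k2); k4 = f(t_n + h, p_n + h·k3); p_{n+1} = p_n + (h/6)·(k1 + 2k2 + 2k3 + k4).
t=1.000000, p=-0.800000:
  k1 = f(1.000000, -0.800000) = -2.562000
  k2 = f(1.145000, -1.171490) = -2.376818
  k3 = f(1.145000, -1.144639) = -2.397225
  k4 = f(1.290000, -1.495195) = -2.227952
  p ← -0.800000 + (0.29/6)·(k1 + 2k2 + 2k3 + k4) = -1.493005
p(1.29) ≈ -1.4930

-1.4930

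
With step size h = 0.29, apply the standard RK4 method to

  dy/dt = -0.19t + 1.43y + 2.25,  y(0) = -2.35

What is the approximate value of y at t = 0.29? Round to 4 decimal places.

-2.7582

RK4: k1 = f(t_n, y_n); k2 = f(t_n + h/2, y_n + (h/2)·k1); k3 = f(t_n + h/2, y_n + (h/2)·k2); k4 = f(t_n + h, y_n + h·k3); y_{n+1} = y_n + (h/6)·(k1 + 2k2 + 2k3 + k4).
t=0.000000, y=-2.350000:
  k1 = f(0.000000, -2.350000) = -1.110500
  k2 = f(0.145000, -2.511023) = -1.368312
  k3 = f(0.145000, -2.548405) = -1.421770
  k4 = f(0.290000, -2.762313) = -1.755208
  y ← -2.350000 + (0.29/6)·(k1 + 2k2 + 2k3 + k4) = -2.758217
y(0.29) ≈ -2.7582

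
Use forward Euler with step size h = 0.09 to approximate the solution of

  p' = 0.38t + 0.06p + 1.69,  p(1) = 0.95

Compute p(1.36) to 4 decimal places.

1.7405

Euler: p_{n+1} = p_n + h·f(t_n, p_n).
t=1.000000, p=0.950000: f=2.127000 → p ← 0.950000 + 0.09·2.127000 = 1.141430
t=1.090000, p=1.141430: f=2.172686 → p ← 1.141430 + 0.09·2.172686 = 1.336972
t=1.180000, p=1.336972: f=2.218618 → p ← 1.336972 + 0.09·2.218618 = 1.536647
t=1.270000, p=1.536647: f=2.264799 → p ← 1.536647 + 0.09·2.264799 = 1.740479
p(1.36) ≈ 1.7405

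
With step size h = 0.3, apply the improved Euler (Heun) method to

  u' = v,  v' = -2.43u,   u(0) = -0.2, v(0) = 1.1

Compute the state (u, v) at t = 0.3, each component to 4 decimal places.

Heun on (u,v): k1 = f(t_n, state_n); k2 = f(t_n + h, state_n + h·k1); state_{n+1} = state_n + (h/2)·(k1 + k2).
0.000000: (-0.200000, 1.100000)
  k1 = (1.100000, 0.486000)
  predictor → (0.130000, 1.245800)
  k2 = (1.245800, -0.315900)
  → (0.151870, 1.125515)
(u(0.3), v(0.3)) ≈ (0.1519, 1.1255)

0.1519, 1.1255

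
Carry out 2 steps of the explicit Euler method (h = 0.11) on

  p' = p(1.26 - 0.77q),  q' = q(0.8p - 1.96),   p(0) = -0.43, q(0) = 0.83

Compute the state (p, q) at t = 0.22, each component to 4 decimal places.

Euler on (p,q): p_{n+1} = p_n + h·p', q_{n+1} = q_n + h·q'.
0.000000: (-0.430000, 0.830000); f=(-0.266987, -1.912320) → (-0.459369, 0.619645)
0.110000: (-0.459369, 0.619645); f=(-0.359627, -1.442220) → (-0.498928, 0.461001)
(p(0.22), q(0.22)) ≈ (-0.4989, 0.4610)

-0.4989, 0.4610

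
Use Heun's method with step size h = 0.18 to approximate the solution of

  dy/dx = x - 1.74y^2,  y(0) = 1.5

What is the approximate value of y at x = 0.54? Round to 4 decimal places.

Heun: k1 = f(x_n, y_n); k2 = f(x_n + h, y_n + h·k1); y_{n+1} = y_n + (h/2)·(k1 + k2).
x=0.000000, y=1.500000:
  k1 = f(0.000000, 1.500000) = -3.915000
  k2 = f(0.180000, 0.795300) = -0.920554
  y ← 1.500000 + (0.18/2)·(-3.915000 + (-0.920554)) = 1.064800
x=0.180000, y=1.064800:
  k1 = f(0.180000, 1.064800) = -1.792811
  k2 = f(0.360000, 0.742094) = -0.598225
  y ← 1.064800 + (0.18/2)·(-1.792811 + (-0.598225)) = 0.849607
x=0.360000, y=0.849607:
  k1 = f(0.360000, 0.849607) = -0.895988
  k2 = f(0.540000, 0.688329) = -0.284407
  y ← 0.849607 + (0.18/2)·(-0.895988 + (-0.284407)) = 0.743371
y(0.54) ≈ 0.7434

0.7434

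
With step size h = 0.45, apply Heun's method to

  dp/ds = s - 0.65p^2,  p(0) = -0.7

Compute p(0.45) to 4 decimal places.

Heun: k1 = f(s_n, p_n); k2 = f(s_n + h, p_n + h·k1); p_{n+1} = p_n + (h/2)·(k1 + k2).
s=0.000000, p=-0.700000:
  k1 = f(0.000000, -0.700000) = -0.318500
  k2 = f(0.450000, -0.843325) = -0.012278
  p ← -0.700000 + (0.45/2)·(-0.318500 + (-0.012278)) = -0.774425
p(0.45) ≈ -0.7744

-0.7744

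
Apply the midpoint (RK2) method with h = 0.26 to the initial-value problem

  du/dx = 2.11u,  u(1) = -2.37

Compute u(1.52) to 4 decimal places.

-6.8419

Midpoint: k1 = f(x_n, u_n); k2 = f(x_n + h/2, u_n + (h/2)·k1); u_{n+1} = u_n + h·k2.
x=1.000000, u=-2.370000:
  k1 = f(1.000000, -2.370000) = -5.000700
  k2 = f(1.130000, -3.020091) = -6.372392
  u ← -2.370000 + 0.26·(-6.372392) = -4.026822
x=1.260000, u=-4.026822:
  k1 = f(1.260000, -4.026822) = -8.496594
  k2 = f(1.390000, -5.131379) = -10.827210
  u ← -4.026822 + 0.26·(-10.827210) = -6.841897
u(1.52) ≈ -6.8419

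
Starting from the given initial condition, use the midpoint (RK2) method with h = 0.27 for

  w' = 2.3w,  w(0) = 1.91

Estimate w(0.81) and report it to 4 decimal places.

Midpoint: k1 = f(x_n, w_n); k2 = f(x_n + h/2, w_n + (h/2)·k1); w_{n+1} = w_n + h·k2.
x=0.000000, w=1.910000:
  k1 = f(0.000000, 1.910000) = 4.393000
  k2 = f(0.135000, 2.503055) = 5.757026
  w ← 1.910000 + 0.27·5.757026 = 3.464397
x=0.270000, w=3.464397:
  k1 = f(0.270000, 3.464397) = 7.968113
  k2 = f(0.405000, 4.540092) = 10.442213
  w ← 3.464397 + 0.27·10.442213 = 6.283795
x=0.540000, w=6.283795:
  k1 = f(0.540000, 6.283795) = 14.452728
  k2 = f(0.675000, 8.234913) = 18.940299
  w ← 6.283795 + 0.27·18.940299 = 11.397675
w(0.81) ≈ 11.3977

11.3977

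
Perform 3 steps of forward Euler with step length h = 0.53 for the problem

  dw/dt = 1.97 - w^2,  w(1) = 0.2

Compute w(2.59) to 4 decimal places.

Euler: w_{n+1} = w_n + h·f(t_n, w_n).
t=1.000000, w=0.200000: f=1.930000 → w ← 0.200000 + 0.53·1.930000 = 1.222900
t=1.530000, w=1.222900: f=0.474516 → w ← 1.222900 + 0.53·0.474516 = 1.474393
t=2.060000, w=1.474393: f=-0.203835 → w ← 1.474393 + 0.53·(-0.203835) = 1.366360
w(2.59) ≈ 1.3664

1.3664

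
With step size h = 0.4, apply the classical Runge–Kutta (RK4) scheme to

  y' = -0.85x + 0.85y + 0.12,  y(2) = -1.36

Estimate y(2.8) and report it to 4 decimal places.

RK4: k1 = f(x_n, y_n); k2 = f(x_n + h/2, y_n + (h/2)·k1); k3 = f(x_n + h/2, y_n + (h/2)·k2); k4 = f(x_n + h, y_n + h·k3); y_{n+1} = y_n + (h/6)·(k1 + 2k2 + 2k3 + k4).
x=2.000000, y=-1.360000:
  k1 = f(2.000000, -1.360000) = -2.736000
  k2 = f(2.200000, -1.907200) = -3.371120
  k3 = f(2.200000, -2.034224) = -3.479090
  k4 = f(2.400000, -2.751636) = -4.258891
  y ← -1.360000 + (0.4/6)·(k1 + 2k2 + 2k3 + k4) = -2.739687
x=2.400000, y=-2.739687:
  k1 = f(2.400000, -2.739687) = -4.248734
  k2 = f(2.600000, -3.589434) = -5.141019
  k3 = f(2.600000, -3.767891) = -5.292708
  k4 = f(2.800000, -4.856770) = -6.388255
  y ← -2.739687 + (0.4/6)·(k1 + 2k2 + 2k3 + k4) = -4.839984
y(2.8) ≈ -4.8400

-4.8400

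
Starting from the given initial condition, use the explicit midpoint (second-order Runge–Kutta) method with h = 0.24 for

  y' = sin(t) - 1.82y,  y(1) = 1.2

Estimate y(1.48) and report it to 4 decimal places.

Midpoint: k1 = f(t_n, y_n); k2 = f(t_n + h/2, y_n + (h/2)·k1); y_{n+1} = y_n + h·k2.
t=1.000000, y=1.200000:
  k1 = f(1.000000, 1.200000) = -1.342529
  k2 = f(1.120000, 1.038897) = -0.990691
  y ← 1.200000 + 0.24·(-0.990691) = 0.962234
t=1.240000, y=0.962234:
  k1 = f(1.240000, 0.962234) = -0.805482
  k2 = f(1.360000, 0.865576) = -0.597484
  y ← 0.962234 + 0.24·(-0.597484) = 0.818838
y(1.48) ≈ 0.8188

0.8188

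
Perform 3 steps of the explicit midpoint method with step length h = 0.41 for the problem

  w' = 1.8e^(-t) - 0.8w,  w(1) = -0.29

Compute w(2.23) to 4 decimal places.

Midpoint: k1 = f(t_n, w_n); k2 = f(t_n + h/2, w_n + (h/2)·k1); w_{n+1} = w_n + h·k2.
t=1.000000, w=-0.290000:
  k1 = f(1.000000, -0.290000) = 0.894183
  k2 = f(1.205000, -0.106692) = 0.624800
  w ← -0.290000 + 0.41·0.624800 = -0.033832
t=1.410000, w=-0.033832:
  k1 = f(1.410000, -0.033832) = 0.466524
  k2 = f(1.615000, 0.061805) = 0.308559
  w ← -0.033832 + 0.41·0.308559 = 0.092677
t=1.820000, w=0.092677:
  k1 = f(1.820000, 0.092677) = 0.217505
  k2 = f(2.025000, 0.137266) = 0.127777
  w ← 0.092677 + 0.41·0.127777 = 0.145065
w(2.23) ≈ 0.1451

0.1451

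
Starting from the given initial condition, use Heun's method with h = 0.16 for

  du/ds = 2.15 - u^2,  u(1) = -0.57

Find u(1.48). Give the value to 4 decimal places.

0.4092

Heun: k1 = f(s_n, u_n); k2 = f(s_n + h, u_n + h·k1); u_{n+1} = u_n + (h/2)·(k1 + k2).
s=1.000000, u=-0.570000:
  k1 = f(1.000000, -0.570000) = 1.825100
  k2 = f(1.160000, -0.277984) = 2.072725
  u ← -0.570000 + (0.16/2)·(1.825100 + 2.072725) = -0.258174
s=1.160000, u=-0.258174:
  k1 = f(1.160000, -0.258174) = 2.083346
  k2 = f(1.320000, 0.075161) = 2.144351
  u ← -0.258174 + (0.16/2)·(2.083346 + 2.144351) = 0.080042
s=1.320000, u=0.080042:
  k1 = f(1.320000, 0.080042) = 2.143593
  k2 = f(1.480000, 0.423017) = 1.971057
  u ← 0.080042 + (0.16/2)·(2.143593 + 1.971057) = 0.409214
u(1.48) ≈ 0.4092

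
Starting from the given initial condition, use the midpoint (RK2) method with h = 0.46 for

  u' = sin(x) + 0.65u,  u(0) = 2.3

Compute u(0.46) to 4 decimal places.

3.1954

Midpoint: k1 = f(x_n, u_n); k2 = f(x_n + h/2, u_n + (h/2)·k1); u_{n+1} = u_n + h·k2.
x=0.000000, u=2.300000:
  k1 = f(0.000000, 2.300000) = 1.495000
  k2 = f(0.230000, 2.643850) = 1.946480
  u ← 2.300000 + 0.46·1.946480 = 3.195381
u(0.46) ≈ 3.1954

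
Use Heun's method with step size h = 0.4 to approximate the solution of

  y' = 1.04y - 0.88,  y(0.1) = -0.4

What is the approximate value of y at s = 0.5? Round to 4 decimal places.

Heun: k1 = f(s_n, y_n); k2 = f(s_n + h, y_n + h·k1); y_{n+1} = y_n + (h/2)·(k1 + k2).
s=0.100000, y=-0.400000:
  k1 = f(0.100000, -0.400000) = -1.296000
  k2 = f(0.500000, -0.918400) = -1.835136
  y ← -0.400000 + (0.4/2)·(-1.296000 + (-1.835136)) = -1.026227
y(0.5) ≈ -1.0262

-1.0262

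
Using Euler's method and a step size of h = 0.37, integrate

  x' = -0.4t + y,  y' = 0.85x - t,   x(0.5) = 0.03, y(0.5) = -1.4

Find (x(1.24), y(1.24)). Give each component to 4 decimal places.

Euler on (x,y): x_{n+1} = x_n + h·x', y_{n+1} = y_n + h·y'.
0.500000: (0.030000, -1.400000); f=(-1.600000, -0.474500) → (-0.562000, -1.575565)
0.870000: (-0.562000, -1.575565); f=(-1.923565, -1.347700) → (-1.273719, -2.074214)
(x(1.24), y(1.24)) ≈ (-1.2737, -2.0742)

-1.2737, -2.0742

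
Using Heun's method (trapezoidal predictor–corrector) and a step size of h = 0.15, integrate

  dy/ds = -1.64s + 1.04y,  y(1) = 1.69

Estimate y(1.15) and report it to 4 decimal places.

1.6906

Heun: k1 = f(s_n, y_n); k2 = f(s_n + h, y_n + h·k1); y_{n+1} = y_n + (h/2)·(k1 + k2).
s=1.000000, y=1.690000:
  k1 = f(1.000000, 1.690000) = 0.117600
  k2 = f(1.150000, 1.707640) = -0.110054
  y ← 1.690000 + (0.15/2)·(0.117600 + (-0.110054)) = 1.690566
y(1.15) ≈ 1.6906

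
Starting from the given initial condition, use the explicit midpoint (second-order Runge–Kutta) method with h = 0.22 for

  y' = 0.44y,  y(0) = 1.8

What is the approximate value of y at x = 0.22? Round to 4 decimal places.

1.9827

Midpoint: k1 = f(x_n, y_n); k2 = f(x_n + h/2, y_n + (h/2)·k1); y_{n+1} = y_n + h·k2.
x=0.000000, y=1.800000:
  k1 = f(0.000000, 1.800000) = 0.792000
  k2 = f(0.110000, 1.887120) = 0.830333
  y ← 1.800000 + 0.22·0.830333 = 1.982673
y(0.22) ≈ 1.9827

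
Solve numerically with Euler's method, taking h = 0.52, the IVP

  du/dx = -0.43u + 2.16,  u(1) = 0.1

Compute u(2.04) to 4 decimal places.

2.0555

Euler: u_{n+1} = u_n + h·f(x_n, u_n).
x=1.000000, u=0.100000: f=2.117000 → u ← 0.100000 + 0.52·2.117000 = 1.200840
x=1.520000, u=1.200840: f=1.643639 → u ← 1.200840 + 0.52·1.643639 = 2.055532
u(2.04) ≈ 2.0555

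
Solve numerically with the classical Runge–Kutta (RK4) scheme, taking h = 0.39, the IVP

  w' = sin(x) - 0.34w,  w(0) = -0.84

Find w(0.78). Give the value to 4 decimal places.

-0.3797

RK4: k1 = f(x_n, w_n); k2 = f(x_n + h/2, w_n + (h/2)·k1); k3 = f(x_n + h/2, w_n + (h/2)·k2); k4 = f(x_n + h, w_n + h·k3); w_{n+1} = w_n + (h/6)·(k1 + 2k2 + 2k3 + k4).
x=0.000000, w=-0.840000:
  k1 = f(0.000000, -0.840000) = 0.285600
  k2 = f(0.195000, -0.784308) = 0.460431
  k3 = f(0.195000, -0.750216) = 0.448840
  k4 = f(0.390000, -0.664952) = 0.606272
  w ← -0.840000 + (0.39/6)·(k1 + 2k2 + 2k3 + k4) = -0.663823
x=0.390000, w=-0.663823:
  k1 = f(0.390000, -0.663823) = 0.605888
  k2 = f(0.585000, -0.545675) = 0.737729
  k3 = f(0.585000, -0.519966) = 0.728988
  k4 = f(0.780000, -0.379518) = 0.832315
  w ← -0.663823 + (0.39/6)·(k1 + 2k2 + 2k3 + k4) = -0.379667
w(0.78) ≈ -0.3797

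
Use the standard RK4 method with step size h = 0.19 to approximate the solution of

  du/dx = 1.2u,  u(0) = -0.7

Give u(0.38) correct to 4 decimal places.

RK4: k1 = f(x_n, u_n); k2 = f(x_n + h/2, u_n + (h/2)·k1); k3 = f(x_n + h/2, u_n + (h/2)·k2); k4 = f(x_n + h, u_n + h·k3); u_{n+1} = u_n + (h/6)·(k1 + 2k2 + 2k3 + k4).
x=0.000000, u=-0.700000:
  k1 = f(0.000000, -0.700000) = -0.840000
  k2 = f(0.095000, -0.779800) = -0.935760
  k3 = f(0.095000, -0.788897) = -0.946677
  k4 = f(0.190000, -0.879869) = -1.055842
  u ← -0.700000 + (0.19/6)·(k1 + 2k2 + 2k3 + k4) = -0.879256
x=0.190000, u=-0.879256:
  k1 = f(0.190000, -0.879256) = -1.055107
  k2 = f(0.285000, -0.979491) = -1.175389
  k3 = f(0.285000, -0.990918) = -1.189102
  k4 = f(0.380000, -1.105185) = -1.326222
  u ← -0.879256 + (0.19/6)·(k1 + 2k2 + 2k3 + k4) = -1.104416
u(0.38) ≈ -1.1044

-1.1044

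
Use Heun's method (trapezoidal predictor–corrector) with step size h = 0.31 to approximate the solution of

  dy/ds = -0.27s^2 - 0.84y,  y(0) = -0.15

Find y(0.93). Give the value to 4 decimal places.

Heun: k1 = f(s_n, y_n); k2 = f(s_n + h, y_n + h·k1); y_{n+1} = y_n + (h/2)·(k1 + k2).
s=0.000000, y=-0.150000:
  k1 = f(0.000000, -0.150000) = 0.126000
  k2 = f(0.310000, -0.110940) = 0.067243
  y ← -0.150000 + (0.31/2)·(0.126000 + 0.067243) = -0.120047
s=0.310000, y=-0.120047:
  k1 = f(0.310000, -0.120047) = 0.074893
  k2 = f(0.620000, -0.096831) = -0.022450
  y ← -0.120047 + (0.31/2)·(0.074893 + (-0.022450)) = -0.111919
s=0.620000, y=-0.111919:
  k1 = f(0.620000, -0.111919) = -0.009776
  k2 = f(0.930000, -0.114949) = -0.136965
  y ← -0.111919 + (0.31/2)·(-0.009776 + (-0.136965)) = -0.134664
y(0.93) ≈ -0.1347

-0.1347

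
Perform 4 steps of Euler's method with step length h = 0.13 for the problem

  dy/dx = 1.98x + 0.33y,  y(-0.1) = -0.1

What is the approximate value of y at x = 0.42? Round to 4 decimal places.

Euler: y_{n+1} = y_n + h·f(x_n, y_n).
x=-0.100000, y=-0.100000: f=-0.231000 → y ← -0.100000 + 0.13·(-0.231000) = -0.130030
x=0.030000, y=-0.130030: f=0.016490 → y ← -0.130030 + 0.13·0.016490 = -0.127886
x=0.160000, y=-0.127886: f=0.274598 → y ← -0.127886 + 0.13·0.274598 = -0.092189
x=0.290000, y=-0.092189: f=0.543778 → y ← -0.092189 + 0.13·0.543778 = -0.021498
y(0.42) ≈ -0.0215

-0.0215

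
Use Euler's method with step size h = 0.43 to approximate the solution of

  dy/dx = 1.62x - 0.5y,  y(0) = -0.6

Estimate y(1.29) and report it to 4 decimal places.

Euler: y_{n+1} = y_n + h·f(x_n, y_n).
x=0.000000, y=-0.600000: f=0.300000 → y ← -0.600000 + 0.43·0.300000 = -0.471000
x=0.430000, y=-0.471000: f=0.932100 → y ← -0.471000 + 0.43·0.932100 = -0.070197
x=0.860000, y=-0.070197: f=1.428298 → y ← -0.070197 + 0.43·1.428298 = 0.543971
y(1.29) ≈ 0.5440

0.5440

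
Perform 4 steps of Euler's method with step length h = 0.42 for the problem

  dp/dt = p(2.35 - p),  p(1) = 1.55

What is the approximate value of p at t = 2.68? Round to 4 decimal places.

2.3500

Euler: p_{n+1} = p_n + h·f(t_n, p_n).
t=1.000000, p=1.550000: f=1.240000 → p ← 1.550000 + 0.42·1.240000 = 2.070800
t=1.420000, p=2.070800: f=0.578167 → p ← 2.070800 + 0.42·0.578167 = 2.313630
t=1.840000, p=2.313630: f=0.084146 → p ← 2.313630 + 0.42·0.084146 = 2.348972
t=2.260000, p=2.348972: f=0.002416 → p ← 2.348972 + 0.42·0.002416 = 2.349986
p(2.68) ≈ 2.3500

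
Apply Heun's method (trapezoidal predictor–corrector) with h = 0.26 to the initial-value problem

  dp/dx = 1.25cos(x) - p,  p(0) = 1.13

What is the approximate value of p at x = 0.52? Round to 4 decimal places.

Heun: k1 = f(x_n, p_n); k2 = f(x_n + h, p_n + h·k1); p_{n+1} = p_n + (h/2)·(k1 + k2).
x=0.000000, p=1.130000:
  k1 = f(0.000000, 1.130000) = 0.120000
  k2 = f(0.260000, 1.161200) = 0.046787
  p ← 1.130000 + (0.26/2)·(0.120000 + 0.046787) = 1.151682
x=0.260000, p=1.151682:
  k1 = f(0.260000, 1.151682) = 0.056305
  k2 = f(0.520000, 1.166322) = -0.081548
  p ← 1.151682 + (0.26/2)·(0.056305 + (-0.081548)) = 1.148401
p(0.52) ≈ 1.1484

1.1484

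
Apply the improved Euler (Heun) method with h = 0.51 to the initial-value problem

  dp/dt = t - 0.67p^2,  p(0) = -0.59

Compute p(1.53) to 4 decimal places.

Heun: k1 = f(t_n, p_n); k2 = f(t_n + h, p_n + h·k1); p_{n+1} = p_n + (h/2)·(k1 + k2).
t=0.000000, p=-0.590000:
  k1 = f(0.000000, -0.590000) = -0.233227
  k2 = f(0.510000, -0.708946) = 0.173255
  p ← -0.590000 + (0.51/2)·(-0.233227 + 0.173255) = -0.605293
t=0.510000, p=-0.605293:
  k1 = f(0.510000, -0.605293) = 0.264526
  k2 = f(1.020000, -0.470385) = 0.871755
  p ← -0.605293 + (0.51/2)·(0.264526 + 0.871755) = -0.315541
t=1.020000, p=-0.315541:
  k1 = f(1.020000, -0.315541) = 0.953291
  k2 = f(1.530000, 0.170637) = 1.510492
  p ← -0.315541 + (0.51/2)·(0.953291 + 1.510492) = 0.312723
p(1.53) ≈ 0.3127

0.3127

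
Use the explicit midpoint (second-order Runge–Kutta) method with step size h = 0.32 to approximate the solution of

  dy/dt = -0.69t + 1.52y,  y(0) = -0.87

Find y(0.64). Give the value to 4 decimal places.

-2.4201

Midpoint: k1 = f(t_n, y_n); k2 = f(t_n + h/2, y_n + (h/2)·k1); y_{n+1} = y_n + h·k2.
t=0.000000, y=-0.870000:
  k1 = f(0.000000, -0.870000) = -1.322400
  k2 = f(0.160000, -1.081584) = -1.754408
  y ← -0.870000 + 0.32·(-1.754408) = -1.431410
t=0.320000, y=-1.431410:
  k1 = f(0.320000, -1.431410) = -2.396544
  k2 = f(0.480000, -1.814857) = -3.089783
  y ← -1.431410 + 0.32·(-3.089783) = -2.420141
y(0.64) ≈ -2.4201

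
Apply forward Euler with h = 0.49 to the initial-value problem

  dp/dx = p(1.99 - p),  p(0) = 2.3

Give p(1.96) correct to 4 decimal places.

1.9900

Euler: p_{n+1} = p_n + h·f(x_n, p_n).
x=0.000000, p=2.300000: f=-0.713000 → p ← 2.300000 + 0.49·(-0.713000) = 1.950630
x=0.490000, p=1.950630: f=0.076796 → p ← 1.950630 + 0.49·0.076796 = 1.988260
x=0.980000, p=1.988260: f=0.003459 → p ← 1.988260 + 0.49·0.003459 = 1.989955
x=1.470000, p=1.989955: f=0.000089 → p ← 1.989955 + 0.49·0.000089 = 1.989999
p(1.96) ≈ 1.9900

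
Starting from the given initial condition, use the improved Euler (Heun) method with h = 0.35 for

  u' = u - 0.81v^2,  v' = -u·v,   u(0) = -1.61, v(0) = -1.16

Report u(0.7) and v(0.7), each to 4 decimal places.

Heun on (u,v): k1 = f(x_n, state_n); k2 = f(x_n + h, state_n + h·k1); state_{n+1} = state_n + (h/2)·(k1 + k2).
0.000000: (-1.610000, -1.160000)
  k1 = (-2.699936, -1.867600)
  predictor → (-2.554978, -1.813660)
  k2 = (-5.219361, -4.633861)
  → (-2.995877, -2.297756)
0.350000: (-2.995877, -2.297756)
  k1 = (-7.272419, -6.883793)
  predictor → (-5.541224, -4.707083)
  k2 = (-23.488096, -26.083000)
  → (-8.378967, -8.066945)
(u(0.7), v(0.7)) ≈ (-8.3790, -8.0669)

-8.3790, -8.0669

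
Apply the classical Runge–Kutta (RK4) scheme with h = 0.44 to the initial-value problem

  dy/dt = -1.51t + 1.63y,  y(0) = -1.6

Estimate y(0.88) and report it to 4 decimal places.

-7.7013

RK4: k1 = f(t_n, y_n); k2 = f(t_n + h/2, y_n + (h/2)·k1); k3 = f(t_n + h/2, y_n + (h/2)·k2); k4 = f(t_n + h, y_n + h·k3); y_{n+1} = y_n + (h/6)·(k1 + 2k2 + 2k3 + k4).
t=0.000000, y=-1.600000:
  k1 = f(0.000000, -1.600000) = -2.608000
  k2 = f(0.220000, -2.173760) = -3.875429
  k3 = f(0.220000, -2.452594) = -4.329929
  k4 = f(0.440000, -3.505169) = -6.377825
  y ← -1.600000 + (0.44/6)·(k1 + 2k2 + 2k3 + k4) = -3.462413
t=0.440000, y=-3.462413:
  k1 = f(0.440000, -3.462413) = -6.308133
  k2 = f(0.660000, -4.850202) = -8.902430
  k3 = f(0.660000, -5.420947) = -9.832744
  k4 = f(0.880000, -7.788820) = -14.024577
  y ← -3.462413 + (0.44/6)·(k1 + 2k2 + 2k3 + k4) = -7.701304
y(0.88) ≈ -7.7013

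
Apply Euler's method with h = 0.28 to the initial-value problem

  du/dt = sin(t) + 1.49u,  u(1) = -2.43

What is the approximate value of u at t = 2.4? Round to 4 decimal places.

Euler: u_{n+1} = u_n + h·f(t_n, u_n).
t=1.000000, u=-2.430000: f=-2.779229 → u ← -2.430000 + 0.28·(-2.779229) = -3.208184
t=1.280000, u=-3.208184: f=-3.822178 → u ← -3.208184 + 0.28·(-3.822178) = -4.278394
t=1.560000, u=-4.278394: f=-5.374865 → u ← -4.278394 + 0.28·(-5.374865) = -5.783356
t=1.840000, u=-5.783356: f=-7.653218 → u ← -5.783356 + 0.28·(-7.653218) = -7.926258
t=2.120000, u=-7.926258: f=-10.957183 → u ← -7.926258 + 0.28·(-10.957183) = -10.994269
u(2.4) ≈ -10.9943

-10.9943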